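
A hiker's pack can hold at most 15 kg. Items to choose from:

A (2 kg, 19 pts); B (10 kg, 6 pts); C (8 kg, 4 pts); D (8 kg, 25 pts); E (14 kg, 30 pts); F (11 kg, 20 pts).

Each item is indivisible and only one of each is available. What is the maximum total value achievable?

Check high-value combinations within 15 kg:
- A+D: weight 2+8=10, value 19+25=44
- A+F: weight 2+11=13, value 19+20=39
- E: weight 14, value 30
- D: weight 8, value 25
- A+B: weight 2+10=12, value 19+6=25
Best: 44 pts.

44 pts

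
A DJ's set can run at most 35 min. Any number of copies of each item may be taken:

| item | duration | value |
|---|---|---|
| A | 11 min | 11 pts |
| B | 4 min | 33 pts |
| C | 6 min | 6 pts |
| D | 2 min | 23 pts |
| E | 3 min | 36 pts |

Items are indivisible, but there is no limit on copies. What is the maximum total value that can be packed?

419 pts

Best value-per-unit is E at 36/3; filling with it alone gives 11×36 = 396.
Optimal mix: 1×D + 11×E → duration 35, value 419.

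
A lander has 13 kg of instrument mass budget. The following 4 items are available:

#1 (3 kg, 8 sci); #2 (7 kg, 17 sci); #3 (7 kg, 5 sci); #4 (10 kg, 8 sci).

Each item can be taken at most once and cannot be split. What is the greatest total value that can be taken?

Check high-value combinations within 13 kg:
- #1+#2: mass 3+7=10, value 8+17=25
- #2: mass 7, value 17
- #1+#4: mass 3+10=13, value 8+8=16
- #1+#3: mass 3+7=10, value 8+5=13
- #1: mass 3, value 8
Best: 25 sci.

25 sci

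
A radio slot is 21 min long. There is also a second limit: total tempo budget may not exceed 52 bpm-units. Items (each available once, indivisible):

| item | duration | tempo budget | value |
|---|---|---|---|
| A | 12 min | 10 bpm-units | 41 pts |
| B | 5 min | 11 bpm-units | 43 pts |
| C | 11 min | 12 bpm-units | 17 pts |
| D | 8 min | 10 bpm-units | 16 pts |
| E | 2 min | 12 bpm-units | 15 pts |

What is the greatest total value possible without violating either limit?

99 pts

Feasible sets respecting both limits:
- A+B+E: duration 19, tempo budget 33, value 99
- A+B: duration 17, tempo budget 21, value 84
- B+C+E: duration 18, tempo budget 35, value 75
- B+D+E: duration 15, tempo budget 33, value 74
Best: 99 pts.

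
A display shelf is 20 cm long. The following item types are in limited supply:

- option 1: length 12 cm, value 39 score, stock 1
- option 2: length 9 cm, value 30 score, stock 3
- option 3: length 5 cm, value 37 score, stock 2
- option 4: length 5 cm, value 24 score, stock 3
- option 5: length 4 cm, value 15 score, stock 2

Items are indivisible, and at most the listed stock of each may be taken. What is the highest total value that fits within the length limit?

Top feasible selections:
- 2×option 3 + 2×option 4: length 20, value 122
- 2×option 3 + 1×option 4 + 1×option 5: length 19, value 113
- 1×option 3 + 3×option 4: length 20, value 109
Best: 122 score.

122 score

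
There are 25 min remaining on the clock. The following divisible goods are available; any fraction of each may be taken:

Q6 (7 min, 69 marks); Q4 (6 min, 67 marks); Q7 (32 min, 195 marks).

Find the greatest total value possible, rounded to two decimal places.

209.13

Take in order of value per unit:
- Q4 (67/6 per unit): all 6 → value 67, running total 67.00
- Q6 (69/7 per unit): all 7 → value 69, running total 136.00
- Q7 (195/32 per unit): 12 of 32 → value 12×195/32 = 73.1250, running total 209.13
Total 209.13.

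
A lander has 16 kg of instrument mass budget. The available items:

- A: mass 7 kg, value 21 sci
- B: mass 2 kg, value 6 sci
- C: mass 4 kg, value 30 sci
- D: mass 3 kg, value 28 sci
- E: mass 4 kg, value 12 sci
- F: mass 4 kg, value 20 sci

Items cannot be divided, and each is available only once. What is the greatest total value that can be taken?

90 sci

Check high-value combinations within 16 kg:
- C+D+E+F: mass 4+3+4+4=15, value 30+28+12+20=90
- A+B+C+D: mass 7+2+4+3=16, value 21+6+30+28=85
- B+C+D+F: mass 2+4+3+4=13, value 6+30+28+20=84
Best: 90 sci.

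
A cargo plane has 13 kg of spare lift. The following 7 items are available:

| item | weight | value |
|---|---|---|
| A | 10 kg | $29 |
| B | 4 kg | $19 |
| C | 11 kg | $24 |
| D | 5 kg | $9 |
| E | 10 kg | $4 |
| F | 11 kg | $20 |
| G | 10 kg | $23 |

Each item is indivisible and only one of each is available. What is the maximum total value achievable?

Check high-value combinations within 13 kg:
- A: weight 10, value 29
- B+D: weight 4+5=9, value 19+9=28
- C: weight 11, value 24
- G: weight 10, value 23
- F: weight 11, value 20
Best: $29.

$29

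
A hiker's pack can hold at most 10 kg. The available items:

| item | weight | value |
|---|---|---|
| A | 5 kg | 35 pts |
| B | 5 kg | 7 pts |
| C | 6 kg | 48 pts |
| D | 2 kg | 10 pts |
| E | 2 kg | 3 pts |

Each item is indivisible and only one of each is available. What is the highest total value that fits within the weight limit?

Check high-value combinations within 10 kg:
- C+D+E: weight 6+2+2=10, value 48+10+3=61
- C+D: weight 6+2=8, value 48+10=58
- C+E: weight 6+2=8, value 48+3=51
- C: weight 6, value 48
- A+D+E: weight 5+2+2=9, value 35+10+3=48
Best: 61 pts.

61 pts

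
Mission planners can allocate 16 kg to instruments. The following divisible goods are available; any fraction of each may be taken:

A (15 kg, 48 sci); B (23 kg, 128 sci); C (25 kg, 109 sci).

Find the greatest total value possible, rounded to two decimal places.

89.04

Take in order of value per unit:
- B (128/23 per unit): 16 of 23 → value 16×128/23 = 89.0435, running total 89.04
Total 89.04.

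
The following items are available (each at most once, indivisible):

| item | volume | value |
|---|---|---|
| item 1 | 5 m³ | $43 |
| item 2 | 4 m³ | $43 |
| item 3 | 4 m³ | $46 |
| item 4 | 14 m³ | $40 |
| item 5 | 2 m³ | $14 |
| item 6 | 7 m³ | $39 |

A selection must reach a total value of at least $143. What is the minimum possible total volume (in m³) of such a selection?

15

Subsets with value ≥ 143, sorted by total volume:
- item 1+item 2+item 3+item 5: volume 15, value 146
- item 1+item 2+item 3+item 6: volume 20, value 171
- item 1+item 2+item 3+item 5+item 6: volume 22, value 185
- item 2+item 3+item 4+item 5: volume 24, value 143
Minimum volume: 15 m³.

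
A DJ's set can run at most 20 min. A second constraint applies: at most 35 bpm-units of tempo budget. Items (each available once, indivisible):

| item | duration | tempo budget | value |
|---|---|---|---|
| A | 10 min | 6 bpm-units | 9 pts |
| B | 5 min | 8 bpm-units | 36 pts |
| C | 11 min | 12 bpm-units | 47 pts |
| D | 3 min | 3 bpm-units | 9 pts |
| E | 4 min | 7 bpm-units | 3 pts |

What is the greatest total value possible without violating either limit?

Feasible sets respecting both limits:
- B+C+D: duration 19, tempo budget 23, value 92
- B+C+E: duration 20, tempo budget 27, value 86
- B+C: duration 16, tempo budget 20, value 83
- C+D+E: duration 18, tempo budget 22, value 59
Best: 92 pts.

92 pts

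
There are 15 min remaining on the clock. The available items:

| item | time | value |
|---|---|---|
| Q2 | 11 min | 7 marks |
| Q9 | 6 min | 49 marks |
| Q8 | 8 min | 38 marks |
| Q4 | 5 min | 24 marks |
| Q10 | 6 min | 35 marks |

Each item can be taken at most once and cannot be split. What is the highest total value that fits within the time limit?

87 marks

Check high-value combinations within 15 min:
- Q9+Q8: time 6+8=14, value 49+38=87
- Q9+Q10: time 6+6=12, value 49+35=84
- Q9+Q4: time 6+5=11, value 49+24=73
- Q8+Q10: time 8+6=14, value 38+35=73
- Q8+Q4: time 8+5=13, value 38+24=62
Best: 87 marks.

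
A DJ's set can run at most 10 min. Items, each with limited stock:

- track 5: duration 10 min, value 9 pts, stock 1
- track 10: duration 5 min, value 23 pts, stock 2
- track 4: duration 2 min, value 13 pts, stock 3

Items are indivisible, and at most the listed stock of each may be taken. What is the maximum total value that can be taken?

Best selections within duration 10 and stock limits:
- 1×track 10 + 2×track 4: duration 9, value 49
- 2×track 10: duration 10, value 46
- 3×track 4: duration 6, value 39
Best: 49 pts.

49 pts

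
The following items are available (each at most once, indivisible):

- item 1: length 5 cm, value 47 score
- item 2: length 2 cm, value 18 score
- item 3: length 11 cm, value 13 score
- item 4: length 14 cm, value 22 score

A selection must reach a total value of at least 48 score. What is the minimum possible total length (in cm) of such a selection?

7

Subsets with value ≥ 48, sorted by total length:
- item 1+item 2: length 7, value 65
- item 1+item 3: length 16, value 60
Minimum length: 7 cm.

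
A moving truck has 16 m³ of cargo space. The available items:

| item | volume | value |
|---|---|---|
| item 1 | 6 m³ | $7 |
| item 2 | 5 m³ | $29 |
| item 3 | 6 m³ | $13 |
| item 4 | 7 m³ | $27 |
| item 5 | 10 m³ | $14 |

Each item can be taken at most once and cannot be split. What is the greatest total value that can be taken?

Check high-value combinations within 16 m³:
- item 2+item 4: volume 5+7=12, value 29+27=56
- item 2+item 5: volume 5+10=15, value 29+14=43
- item 2+item 3: volume 5+6=11, value 29+13=42
- item 3+item 4: volume 6+7=13, value 13+27=40
- item 1+item 2: volume 6+5=11, value 7+29=36
Best: $56.

$56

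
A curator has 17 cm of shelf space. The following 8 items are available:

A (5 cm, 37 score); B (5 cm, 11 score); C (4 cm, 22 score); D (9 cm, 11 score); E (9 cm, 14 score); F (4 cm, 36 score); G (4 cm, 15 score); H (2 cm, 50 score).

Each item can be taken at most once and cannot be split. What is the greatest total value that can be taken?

145 score

Check high-value combinations within 17 cm:
- A+C+F+H: length 5+4+4+2=15, value 37+22+36+50=145
- A+F+G+H: length 5+4+4+2=15, value 37+36+15+50=138
- A+B+F+H: length 5+5+4+2=16, value 37+11+36+50=134
Best: 145 score.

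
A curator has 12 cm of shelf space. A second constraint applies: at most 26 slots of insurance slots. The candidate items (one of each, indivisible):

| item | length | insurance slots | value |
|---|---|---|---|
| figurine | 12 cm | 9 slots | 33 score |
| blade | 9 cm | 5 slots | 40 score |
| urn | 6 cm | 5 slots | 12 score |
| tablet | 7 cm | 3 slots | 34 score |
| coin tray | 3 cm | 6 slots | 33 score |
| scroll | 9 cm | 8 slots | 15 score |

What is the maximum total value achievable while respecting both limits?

Feasible sets respecting both limits:
- blade+coin tray: length 12, insurance slots 11, value 73
- tablet+coin tray: length 10, insurance slots 9, value 67
- coin tray+scroll: length 12, insurance slots 14, value 48
- urn+coin tray: length 9, insurance slots 11, value 45
Best: 73 score.

73 score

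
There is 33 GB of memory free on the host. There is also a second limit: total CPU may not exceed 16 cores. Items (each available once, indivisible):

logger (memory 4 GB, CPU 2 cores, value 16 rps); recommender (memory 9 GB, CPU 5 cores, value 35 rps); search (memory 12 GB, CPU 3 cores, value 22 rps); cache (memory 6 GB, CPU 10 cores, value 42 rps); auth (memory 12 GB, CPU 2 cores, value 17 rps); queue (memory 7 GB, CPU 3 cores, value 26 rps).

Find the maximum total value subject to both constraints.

99 rps

Feasible sets respecting both limits:
- logger+recommender+search+queue: memory 32, CPU 13, value 99
- logger+recommender+auth+queue: memory 32, CPU 12, value 94
- search+cache+queue: memory 25, CPU 16, value 90
- cache+auth+queue: memory 25, CPU 15, value 85
Best: 99 rps.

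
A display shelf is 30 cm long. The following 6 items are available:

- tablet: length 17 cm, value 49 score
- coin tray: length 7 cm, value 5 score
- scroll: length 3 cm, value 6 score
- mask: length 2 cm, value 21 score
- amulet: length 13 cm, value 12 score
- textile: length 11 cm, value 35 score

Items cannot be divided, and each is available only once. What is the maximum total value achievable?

This is a 0/1 knapsack; check combinations near the capacity.
- tablet+mask+textile: length 17+2+11=30, value 49+21+35=105
- tablet+textile: length 17+11=28, value 49+35=84
- tablet+coin tray+scroll+mask: length 17+7+3+2=29, value 49+5+6+21=81
- tablet+scroll+mask: length 17+3+2=22, value 49+6+21=76
- tablet+coin tray+mask: length 17+7+2=26, value 49+5+21=75
Best: 105 score.

105 score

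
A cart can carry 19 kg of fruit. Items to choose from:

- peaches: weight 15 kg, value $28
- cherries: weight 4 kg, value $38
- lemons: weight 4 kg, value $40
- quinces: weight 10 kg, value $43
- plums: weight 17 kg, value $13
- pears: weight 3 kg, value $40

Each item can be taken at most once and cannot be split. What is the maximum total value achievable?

Check high-value combinations within 19 kg:
- lemons+quinces+pears: weight 4+10+3=17, value 40+43+40=123
- cherries+quinces+pears: weight 4+10+3=17, value 38+43+40=121
- cherries+lemons+quinces: weight 4+4+10=18, value 38+40+43=121
Best: $123.

$123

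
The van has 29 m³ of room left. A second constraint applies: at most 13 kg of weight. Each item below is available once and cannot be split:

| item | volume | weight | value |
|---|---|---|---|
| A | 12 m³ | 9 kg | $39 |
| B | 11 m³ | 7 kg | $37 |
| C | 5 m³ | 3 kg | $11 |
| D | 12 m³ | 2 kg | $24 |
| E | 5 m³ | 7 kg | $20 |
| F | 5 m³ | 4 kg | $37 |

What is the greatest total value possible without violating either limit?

Feasible sets respecting both limits:
- B+D+F: volume 28, weight 13, value 98
- D+E+F: volume 22, weight 13, value 81
- A+F: volume 17, weight 13, value 76
Best: $98.

$98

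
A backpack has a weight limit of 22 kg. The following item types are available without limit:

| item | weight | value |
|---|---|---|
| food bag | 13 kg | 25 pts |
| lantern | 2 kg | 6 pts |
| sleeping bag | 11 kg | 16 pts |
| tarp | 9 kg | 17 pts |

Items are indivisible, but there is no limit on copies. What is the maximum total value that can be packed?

66 pts

Best value-per-unit is lantern at 6/2, and filling with it alone uses weight 11×2=22. No mix of the others beats 11×6 = 66.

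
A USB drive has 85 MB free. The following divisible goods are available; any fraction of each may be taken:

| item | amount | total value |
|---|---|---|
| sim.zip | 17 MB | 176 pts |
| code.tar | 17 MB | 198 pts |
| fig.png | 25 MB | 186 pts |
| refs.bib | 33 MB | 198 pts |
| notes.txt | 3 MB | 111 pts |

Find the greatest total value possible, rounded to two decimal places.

809.00

Take in order of value per unit:
- notes.txt (111/3 per unit): all 3 → value 111, running total 111.00
- code.tar (198/17 per unit): all 17 → value 198, running total 309.00
- sim.zip (176/17 per unit): all 17 → value 176, running total 485.00
- fig.png (186/25 per unit): all 25 → value 186, running total 671.00
- refs.bib (198/33 per unit): 23 of 33 → value 23×198/33 = 138.0000, running total 809.00
Total 809.00.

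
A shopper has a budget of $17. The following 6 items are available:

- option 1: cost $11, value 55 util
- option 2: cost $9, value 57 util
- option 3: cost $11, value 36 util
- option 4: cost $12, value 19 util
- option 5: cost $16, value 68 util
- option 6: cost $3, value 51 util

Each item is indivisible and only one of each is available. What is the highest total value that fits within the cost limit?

108 util

Check high-value combinations within $17:
- option 2+option 6: cost 9+3=12, value 57+51=108
- option 1+option 6: cost 11+3=14, value 55+51=106
- option 3+option 6: cost 11+3=14, value 36+51=87
- option 4+option 6: cost 12+3=15, value 19+51=70
- option 5: cost 16, value 68
Best: 108 util.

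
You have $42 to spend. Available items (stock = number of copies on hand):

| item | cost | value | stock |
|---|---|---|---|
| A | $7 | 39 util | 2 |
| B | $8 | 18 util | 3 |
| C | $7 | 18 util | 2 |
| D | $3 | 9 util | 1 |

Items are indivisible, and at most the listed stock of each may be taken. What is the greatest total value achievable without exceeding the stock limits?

141 util

Best selections within cost 42 and stock limits:
- 2×A + 1×B + 2×C + 1×D: cost 39, value 141
- 2×A + 2×B + 1×C + 1×D: cost 40, value 141
- 2×A + 3×B + 1×D: cost 41, value 141
- 2×A + 1×B + 2×C: cost 36, value 132
Best: 141 util.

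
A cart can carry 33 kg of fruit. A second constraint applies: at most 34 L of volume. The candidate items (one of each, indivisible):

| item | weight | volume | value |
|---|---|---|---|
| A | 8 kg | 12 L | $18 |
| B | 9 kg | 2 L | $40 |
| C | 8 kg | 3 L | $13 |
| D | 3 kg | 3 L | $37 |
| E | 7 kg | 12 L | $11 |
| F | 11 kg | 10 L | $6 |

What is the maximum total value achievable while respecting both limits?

Feasible sets respecting both limits:
- A+B+C+D: weight 28, volume 20, value 108
- A+B+D+E: weight 27, volume 29, value 106
- B+C+D+E: weight 27, volume 20, value 101
Best: $108.

$108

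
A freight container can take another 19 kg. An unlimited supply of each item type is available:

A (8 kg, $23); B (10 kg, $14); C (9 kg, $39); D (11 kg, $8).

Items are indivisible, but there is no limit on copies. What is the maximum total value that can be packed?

Best value-per-unit is C at 39/9, and filling with it alone uses weight 2×9=18. No mix of the others beats 2×39 = 78.

$78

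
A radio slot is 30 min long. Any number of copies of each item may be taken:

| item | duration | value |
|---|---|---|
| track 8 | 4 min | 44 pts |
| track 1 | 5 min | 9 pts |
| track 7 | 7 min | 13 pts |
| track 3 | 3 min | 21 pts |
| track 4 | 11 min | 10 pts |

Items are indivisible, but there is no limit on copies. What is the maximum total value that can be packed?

Best value-per-unit is track 8 at 44/4, and filling with it alone uses duration 7×4=28. No mix of the others beats 7×44 = 308.

308 pts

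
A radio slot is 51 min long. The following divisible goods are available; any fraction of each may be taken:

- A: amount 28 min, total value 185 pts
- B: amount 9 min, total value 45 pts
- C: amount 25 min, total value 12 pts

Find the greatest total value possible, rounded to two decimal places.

236.72

Take in order of value per unit:
- A (185/28 per unit): all 28 → value 185, running total 185.00
- B (45/9 per unit): all 9 → value 45, running total 230.00
- C (12/25 per unit): 14 of 25 → value 14×12/25 = 6.7200, running total 236.72
Total 236.72.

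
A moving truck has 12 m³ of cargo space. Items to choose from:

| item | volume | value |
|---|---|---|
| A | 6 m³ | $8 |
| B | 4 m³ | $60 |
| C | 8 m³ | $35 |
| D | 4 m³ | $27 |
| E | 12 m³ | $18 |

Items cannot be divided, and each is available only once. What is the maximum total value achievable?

This is a 0/1 knapsack; check combinations near the capacity.
- B+C: volume 4+8=12, value 60+35=95
- B+D: volume 4+4=8, value 60+27=87
- A+B: volume 6+4=10, value 8+60=68
- C+D: volume 8+4=12, value 35+27=62
- B: volume 4, value 60
Best: $95.

$95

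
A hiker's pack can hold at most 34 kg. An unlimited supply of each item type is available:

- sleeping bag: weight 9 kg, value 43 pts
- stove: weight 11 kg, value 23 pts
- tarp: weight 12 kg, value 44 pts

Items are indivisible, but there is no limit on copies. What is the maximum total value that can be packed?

Best value-per-unit is sleeping bag at 43/9; filling with it alone gives 3×43 = 129.
Optimal mix: 1×sleeping bag + 2×tarp → weight 33, value 131.

131 pts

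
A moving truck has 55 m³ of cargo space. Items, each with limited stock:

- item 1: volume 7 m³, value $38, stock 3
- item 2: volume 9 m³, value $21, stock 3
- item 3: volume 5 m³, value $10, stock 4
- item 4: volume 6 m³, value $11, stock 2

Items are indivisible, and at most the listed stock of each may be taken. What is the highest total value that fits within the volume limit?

Top feasible selections:
- 3×item 1 + 3×item 2 + 1×item 4: volume 54, value 188
- 3×item 1 + 3×item 2 + 1×item 3: volume 53, value 187
Best: $188.

$188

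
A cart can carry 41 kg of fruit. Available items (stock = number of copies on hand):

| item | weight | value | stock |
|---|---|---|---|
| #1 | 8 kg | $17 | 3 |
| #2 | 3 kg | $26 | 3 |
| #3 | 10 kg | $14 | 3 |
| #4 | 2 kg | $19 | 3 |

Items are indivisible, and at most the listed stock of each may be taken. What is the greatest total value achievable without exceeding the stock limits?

Best selections within weight 41 and stock limits:
- 3×#1 + 3×#2 + 3×#4: weight 39, value 186
- 2×#1 + 3×#2 + 1×#3 + 3×#4: weight 41, value 183
- 2×#1 + 3×#2 + 3×#4: weight 31, value 169
Best: $186.

$186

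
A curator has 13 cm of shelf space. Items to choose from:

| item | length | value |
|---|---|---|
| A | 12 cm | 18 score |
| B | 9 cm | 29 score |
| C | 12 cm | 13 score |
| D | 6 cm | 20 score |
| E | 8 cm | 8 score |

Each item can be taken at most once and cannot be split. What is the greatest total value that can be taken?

29 score

This is a 0/1 knapsack; check combinations near the capacity.
- B: length 9, value 29
- D: length 6, value 20
- A: length 12, value 18
- C: length 12, value 13
- E: length 8, value 8
Best: 29 score.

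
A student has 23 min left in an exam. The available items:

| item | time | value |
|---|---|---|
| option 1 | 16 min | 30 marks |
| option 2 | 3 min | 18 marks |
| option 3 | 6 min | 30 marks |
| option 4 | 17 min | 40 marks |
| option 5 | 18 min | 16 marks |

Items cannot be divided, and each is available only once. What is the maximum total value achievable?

70 marks

This is a 0/1 knapsack; check combinations near the capacity.
- option 3+option 4: time 6+17=23, value 30+40=70
- option 1+option 3: time 16+6=22, value 30+30=60
- option 2+option 4: time 3+17=20, value 18+40=58
- option 2+option 3: time 3+6=9, value 18+30=48
Best: 70 marks.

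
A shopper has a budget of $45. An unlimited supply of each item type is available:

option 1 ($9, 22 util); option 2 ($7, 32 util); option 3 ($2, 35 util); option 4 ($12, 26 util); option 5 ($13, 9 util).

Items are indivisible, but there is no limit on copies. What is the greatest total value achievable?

Best value-per-unit is option 3 at 35/2, and filling with it alone uses cost 22×2=44. No mix of the others beats 22×35 = 770.

770 util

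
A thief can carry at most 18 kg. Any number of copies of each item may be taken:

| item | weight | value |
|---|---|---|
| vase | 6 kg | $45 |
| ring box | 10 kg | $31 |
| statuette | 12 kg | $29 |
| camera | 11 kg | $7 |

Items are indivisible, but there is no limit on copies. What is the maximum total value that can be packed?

$135

Best value-per-unit is vase at 45/6, and filling with it alone uses weight 3×6=18. No mix of the others beats 3×45 = 135.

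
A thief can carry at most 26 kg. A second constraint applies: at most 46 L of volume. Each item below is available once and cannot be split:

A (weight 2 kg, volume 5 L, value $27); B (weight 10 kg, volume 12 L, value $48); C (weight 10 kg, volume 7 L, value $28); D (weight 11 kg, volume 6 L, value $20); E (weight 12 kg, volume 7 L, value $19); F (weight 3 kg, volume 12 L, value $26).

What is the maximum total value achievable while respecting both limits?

Feasible sets respecting both limits:
- A+B+C+F: weight 25, volume 36, value 129
- A+B+D+F: weight 26, volume 35, value 121
- A+B+C: weight 22, volume 24, value 103
- B+C+F: weight 23, volume 31, value 102
Best: $129.

$129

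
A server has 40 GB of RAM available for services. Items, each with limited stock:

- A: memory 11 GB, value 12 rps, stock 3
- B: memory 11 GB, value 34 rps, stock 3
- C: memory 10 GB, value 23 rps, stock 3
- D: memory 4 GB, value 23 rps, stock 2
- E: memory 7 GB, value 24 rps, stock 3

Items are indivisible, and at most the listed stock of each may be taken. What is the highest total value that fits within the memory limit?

152 rps

Best selections within memory 40 and stock limits:
- 1×B + 2×D + 3×E: memory 40, value 152
- 1×C + 2×D + 3×E: memory 39, value 141
- 2×B + 1×D + 2×E: memory 40, value 139
Best: 152 rps.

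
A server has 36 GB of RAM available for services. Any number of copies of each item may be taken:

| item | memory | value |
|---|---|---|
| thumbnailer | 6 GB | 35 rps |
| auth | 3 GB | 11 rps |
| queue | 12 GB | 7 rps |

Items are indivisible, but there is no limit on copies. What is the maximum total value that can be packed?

210 rps

Best value-per-unit is thumbnailer at 35/6, and filling with it alone uses memory 6×6=36. No mix of the others beats 6×35 = 210.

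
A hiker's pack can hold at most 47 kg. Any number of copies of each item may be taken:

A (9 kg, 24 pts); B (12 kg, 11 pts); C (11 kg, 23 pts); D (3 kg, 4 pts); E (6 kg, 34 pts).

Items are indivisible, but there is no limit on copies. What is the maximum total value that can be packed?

Best value-per-unit is E at 34/6; filling with it alone gives 7×34 = 238.
Optimal mix: 1×D + 7×E → weight 45, value 242.

242 pts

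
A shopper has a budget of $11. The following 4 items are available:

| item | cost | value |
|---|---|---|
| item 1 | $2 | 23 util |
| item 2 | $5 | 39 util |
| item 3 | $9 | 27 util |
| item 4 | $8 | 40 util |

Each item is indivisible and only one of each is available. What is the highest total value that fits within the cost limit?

Check high-value combinations within $11:
- item 1+item 4: cost 2+8=10, value 23+40=63
- item 1+item 2: cost 2+5=7, value 23+39=62
- item 1+item 3: cost 2+9=11, value 23+27=50
Best: 63 util.

63 util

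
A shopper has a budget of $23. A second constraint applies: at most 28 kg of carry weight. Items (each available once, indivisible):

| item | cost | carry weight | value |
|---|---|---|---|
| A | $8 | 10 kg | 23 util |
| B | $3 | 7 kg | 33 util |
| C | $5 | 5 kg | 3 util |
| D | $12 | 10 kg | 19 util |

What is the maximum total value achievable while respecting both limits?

Feasible sets respecting both limits:
- A+B+D: cost 23, carry weight 27, value 75
- A+B+C: cost 16, carry weight 22, value 59
- A+B: cost 11, carry weight 17, value 56
- B+C+D: cost 20, carry weight 22, value 55
Best: 75 util.

75 util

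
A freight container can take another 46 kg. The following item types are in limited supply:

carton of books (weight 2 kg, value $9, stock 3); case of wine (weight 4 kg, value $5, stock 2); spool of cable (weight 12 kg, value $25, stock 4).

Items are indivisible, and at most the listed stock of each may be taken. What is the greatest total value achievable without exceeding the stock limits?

$107

Top feasible selections:
- 3×carton of books + 1×case of wine + 3×spool of cable: weight 46, value 107
- 3×carton of books + 3×spool of cable: weight 42, value 102
- 2×carton of books + 1×case of wine + 3×spool of cable: weight 44, value 98
Best: $107.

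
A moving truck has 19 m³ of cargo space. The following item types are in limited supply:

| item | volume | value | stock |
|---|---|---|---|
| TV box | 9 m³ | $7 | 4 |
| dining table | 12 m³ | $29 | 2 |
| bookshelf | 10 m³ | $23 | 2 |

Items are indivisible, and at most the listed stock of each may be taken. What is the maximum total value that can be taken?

Best selections within volume 19 and stock limits:
- 1×TV box + 1×bookshelf: volume 19, value 30
- 1×dining table: volume 12, value 29
- 1×bookshelf: volume 10, value 23
Best: $30.

$30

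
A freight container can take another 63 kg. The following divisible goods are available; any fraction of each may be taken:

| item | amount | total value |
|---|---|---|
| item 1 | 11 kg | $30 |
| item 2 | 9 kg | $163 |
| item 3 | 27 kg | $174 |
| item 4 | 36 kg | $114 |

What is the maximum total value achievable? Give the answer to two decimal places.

422.50

Take in order of value per unit:
- item 2 (163/9 per unit): all 9 → value 163, running total 163.00
- item 3 (174/27 per unit): all 27 → value 174, running total 337.00
- item 4 (114/36 per unit): 27 of 36 → value 27×114/36 = 85.5000, running total 422.50
Total 422.50.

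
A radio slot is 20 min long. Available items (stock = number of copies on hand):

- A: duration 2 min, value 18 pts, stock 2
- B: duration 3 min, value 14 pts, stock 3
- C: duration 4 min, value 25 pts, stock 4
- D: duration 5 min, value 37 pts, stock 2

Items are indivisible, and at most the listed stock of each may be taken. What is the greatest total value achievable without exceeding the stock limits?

142 pts

Best selections within duration 20 and stock limits:
- 1×A + 2×C + 2×D: duration 20, value 142
- 2×A + 2×B + 2×D: duration 20, value 138
Best: 142 pts.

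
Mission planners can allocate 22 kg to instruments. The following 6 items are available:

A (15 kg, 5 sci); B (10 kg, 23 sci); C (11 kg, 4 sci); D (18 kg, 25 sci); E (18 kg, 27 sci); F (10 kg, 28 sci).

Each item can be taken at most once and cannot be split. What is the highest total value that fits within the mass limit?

Check high-value combinations within 22 kg:
- B+F: mass 10+10=20, value 23+28=51
- C+F: mass 11+10=21, value 4+28=32
- F: mass 10, value 28
- E: mass 18, value 27
Best: 51 sci.

51 sci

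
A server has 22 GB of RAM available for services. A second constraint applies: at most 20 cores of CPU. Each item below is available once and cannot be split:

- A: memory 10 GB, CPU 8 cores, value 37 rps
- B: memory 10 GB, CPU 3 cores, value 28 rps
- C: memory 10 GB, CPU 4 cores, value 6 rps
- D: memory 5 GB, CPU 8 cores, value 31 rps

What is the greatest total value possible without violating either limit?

68 rps

Feasible sets respecting both limits:
- A+D: memory 15, CPU 16, value 68
- A+B: memory 20, CPU 11, value 65
- B+D: memory 15, CPU 11, value 59
Best: 68 rps.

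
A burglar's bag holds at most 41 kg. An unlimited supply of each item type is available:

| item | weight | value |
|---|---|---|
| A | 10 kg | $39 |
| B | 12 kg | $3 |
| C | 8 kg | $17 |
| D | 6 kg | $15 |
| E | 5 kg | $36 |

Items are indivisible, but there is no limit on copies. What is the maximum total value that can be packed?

$288

Best value-per-unit is E at 36/5, and filling with it alone uses weight 8×5=40. No mix of the others beats 8×36 = 288.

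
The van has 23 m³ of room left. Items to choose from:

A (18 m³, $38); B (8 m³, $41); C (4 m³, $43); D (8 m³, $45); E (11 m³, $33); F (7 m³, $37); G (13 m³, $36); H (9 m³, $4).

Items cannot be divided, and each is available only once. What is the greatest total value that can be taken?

Check high-value combinations within 23 m³:
- B+C+D: volume 8+4+8=20, value 41+43+45=129
- C+D+F: volume 4+8+7=19, value 43+45+37=125
- B+D+F: volume 8+8+7=23, value 41+45+37=123
Best: $129.

$129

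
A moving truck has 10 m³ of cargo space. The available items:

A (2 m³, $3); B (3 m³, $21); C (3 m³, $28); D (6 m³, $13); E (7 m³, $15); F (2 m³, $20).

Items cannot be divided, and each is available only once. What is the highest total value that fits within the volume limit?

$72

Check high-value combinations within 10 m³:
- A+B+C+F: volume 2+3+3+2=10, value 3+21+28+20=72
- B+C+F: volume 3+3+2=8, value 21+28+20=69
- A+B+C: volume 2+3+3=8, value 3+21+28=52
- A+C+F: volume 2+3+2=7, value 3+28+20=51
- B+C: volume 3+3=6, value 21+28=49
Best: $72.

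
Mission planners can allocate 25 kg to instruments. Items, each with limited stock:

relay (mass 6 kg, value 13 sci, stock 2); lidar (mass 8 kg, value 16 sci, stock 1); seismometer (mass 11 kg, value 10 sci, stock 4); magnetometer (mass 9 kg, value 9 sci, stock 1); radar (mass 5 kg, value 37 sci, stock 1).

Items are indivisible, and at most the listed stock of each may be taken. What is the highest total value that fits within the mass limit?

79 sci

Best selections within mass 25 and stock limits:
- 2×relay + 1×lidar + 1×radar: mass 25, value 79
- 1×relay + 1×lidar + 1×radar: mass 19, value 66
Best: 79 sci.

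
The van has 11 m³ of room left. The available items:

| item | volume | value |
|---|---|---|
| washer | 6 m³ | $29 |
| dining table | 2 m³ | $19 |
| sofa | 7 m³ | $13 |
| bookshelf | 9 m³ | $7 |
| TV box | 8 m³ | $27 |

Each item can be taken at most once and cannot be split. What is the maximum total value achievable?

$48

This is a 0/1 knapsack; check combinations near the capacity.
- washer+dining table: volume 6+2=8, value 29+19=48
- dining table+TV box: volume 2+8=10, value 19+27=46
- dining table+sofa: volume 2+7=9, value 19+13=32
Best: $48.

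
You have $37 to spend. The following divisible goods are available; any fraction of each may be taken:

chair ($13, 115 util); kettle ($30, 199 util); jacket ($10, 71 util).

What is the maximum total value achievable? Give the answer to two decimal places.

278.87

Take in order of value per unit:
- chair (115/13 per unit): all 13 → value 115, running total 115.00
- jacket (71/10 per unit): all 10 → value 71, running total 186.00
- kettle (199/30 per unit): 14 of 30 → value 14×199/30 = 92.8667, running total 278.87
Total 278.87.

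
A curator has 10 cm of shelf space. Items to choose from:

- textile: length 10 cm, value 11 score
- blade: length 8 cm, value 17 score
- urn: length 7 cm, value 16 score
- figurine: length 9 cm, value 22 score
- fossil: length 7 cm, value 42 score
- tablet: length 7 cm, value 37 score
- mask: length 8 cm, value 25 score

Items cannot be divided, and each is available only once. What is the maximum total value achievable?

Check high-value combinations within 10 cm:
- fossil: length 7, value 42
- tablet: length 7, value 37
- mask: length 8, value 25
Best: 42 score.

42 score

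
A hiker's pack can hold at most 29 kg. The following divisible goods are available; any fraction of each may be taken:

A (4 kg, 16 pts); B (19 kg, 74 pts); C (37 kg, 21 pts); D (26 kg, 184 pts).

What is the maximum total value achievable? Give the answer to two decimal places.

196.00

Take in order of value per unit:
- D (184/26 per unit): all 26 → value 184, running total 184.00
- A (16/4 per unit): 3 of 4 → value 3×16/4 = 12.0000, running total 196.00
Total 196.00.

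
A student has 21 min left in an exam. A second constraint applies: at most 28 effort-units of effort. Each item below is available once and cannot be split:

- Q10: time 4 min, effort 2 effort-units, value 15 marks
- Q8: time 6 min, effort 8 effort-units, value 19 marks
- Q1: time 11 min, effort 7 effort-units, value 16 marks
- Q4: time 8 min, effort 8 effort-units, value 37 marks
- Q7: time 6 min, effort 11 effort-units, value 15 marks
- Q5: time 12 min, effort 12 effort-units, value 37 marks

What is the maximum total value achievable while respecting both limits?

Feasible sets respecting both limits:
- Q4+Q5: time 20, effort 20, value 74
- Q10+Q8+Q4: time 18, effort 18, value 71
- Q8+Q4+Q7: time 20, effort 27, value 71
- Q10+Q4+Q7: time 18, effort 21, value 67
Best: 74 marks.

74 marks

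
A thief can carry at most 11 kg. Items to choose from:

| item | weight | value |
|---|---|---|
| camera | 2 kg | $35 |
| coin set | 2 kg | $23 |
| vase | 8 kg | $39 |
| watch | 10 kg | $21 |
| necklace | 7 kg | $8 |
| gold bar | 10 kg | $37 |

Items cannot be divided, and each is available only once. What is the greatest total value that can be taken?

$74

This is a 0/1 knapsack; check combinations near the capacity.
- camera+vase: weight 2+8=10, value 35+39=74
- camera+coin set+necklace: weight 2+2+7=11, value 35+23+8=66
- coin set+vase: weight 2+8=10, value 23+39=62
Best: $74.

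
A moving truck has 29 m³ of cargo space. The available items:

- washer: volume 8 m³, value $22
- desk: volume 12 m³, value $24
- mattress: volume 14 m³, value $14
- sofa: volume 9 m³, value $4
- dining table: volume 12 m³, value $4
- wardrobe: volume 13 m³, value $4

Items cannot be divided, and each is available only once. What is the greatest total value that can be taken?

$50

This is a 0/1 knapsack; check combinations near the capacity.
- washer+desk+sofa: volume 8+12+9=29, value 22+24+4=50
- washer+desk: volume 8+12=20, value 22+24=46
- desk+mattress: volume 12+14=26, value 24+14=38
- washer+mattress: volume 8+14=22, value 22+14=36
- washer+sofa+dining table: volume 8+9+12=29, value 22+4+4=30
Best: $50.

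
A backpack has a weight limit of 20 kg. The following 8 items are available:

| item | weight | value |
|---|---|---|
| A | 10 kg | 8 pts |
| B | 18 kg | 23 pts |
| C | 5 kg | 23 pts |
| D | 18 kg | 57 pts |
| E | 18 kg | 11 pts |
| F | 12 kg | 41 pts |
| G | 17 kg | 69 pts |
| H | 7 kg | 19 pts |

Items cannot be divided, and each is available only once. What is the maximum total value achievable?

Check high-value combinations within 20 kg:
- G: weight 17, value 69
- C+F: weight 5+12=17, value 23+41=64
- F+H: weight 12+7=19, value 41+19=60
Best: 69 pts.

69 pts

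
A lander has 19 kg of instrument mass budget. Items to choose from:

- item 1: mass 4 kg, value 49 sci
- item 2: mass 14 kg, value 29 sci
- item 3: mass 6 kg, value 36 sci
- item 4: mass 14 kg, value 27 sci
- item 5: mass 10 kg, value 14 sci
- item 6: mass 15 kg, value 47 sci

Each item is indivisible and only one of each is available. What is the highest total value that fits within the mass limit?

96 sci

Check high-value combinations within 19 kg:
- item 1+item 6: mass 4+15=19, value 49+47=96
- item 1+item 3: mass 4+6=10, value 49+36=85
- item 1+item 2: mass 4+14=18, value 49+29=78
- item 1+item 4: mass 4+14=18, value 49+27=76
Best: 96 sci.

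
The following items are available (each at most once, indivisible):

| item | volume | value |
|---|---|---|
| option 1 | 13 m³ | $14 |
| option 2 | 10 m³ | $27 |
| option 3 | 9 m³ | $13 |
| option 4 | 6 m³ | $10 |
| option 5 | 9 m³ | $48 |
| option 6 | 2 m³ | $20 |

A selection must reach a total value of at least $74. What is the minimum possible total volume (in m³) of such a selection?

Subsets with value ≥ 74, sorted by total volume:
- option 4+option 5+option 6: volume 17, value 78
- option 2+option 5: volume 19, value 75
- option 3+option 5+option 6: volume 20, value 81
- option 2+option 5+option 6: volume 21, value 95
Minimum volume: 17 m³.

17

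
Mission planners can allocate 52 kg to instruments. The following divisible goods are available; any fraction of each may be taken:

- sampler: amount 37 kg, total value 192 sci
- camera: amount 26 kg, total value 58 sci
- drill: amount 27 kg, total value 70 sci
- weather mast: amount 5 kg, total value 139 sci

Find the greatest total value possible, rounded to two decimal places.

Take in order of value per unit:
- weather mast (139/5 per unit): all 5 → value 139, running total 139.00
- sampler (192/37 per unit): all 37 → value 192, running total 331.00
- drill (70/27 per unit): 10 of 27 → value 10×70/27 = 25.9259, running total 356.93
Total 356.93.

356.93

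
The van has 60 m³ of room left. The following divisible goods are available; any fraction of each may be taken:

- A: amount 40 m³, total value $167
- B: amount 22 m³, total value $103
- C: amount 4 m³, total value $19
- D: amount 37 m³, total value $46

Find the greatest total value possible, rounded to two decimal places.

Take in order of value per unit:
- C (19/4 per unit): all 4 → value 19, running total 19.00
- B (103/22 per unit): all 22 → value 103, running total 122.00
- A (167/40 per unit): 34 of 40 → value 34×167/40 = 141.9500, running total 263.95
Total 263.95.

263.95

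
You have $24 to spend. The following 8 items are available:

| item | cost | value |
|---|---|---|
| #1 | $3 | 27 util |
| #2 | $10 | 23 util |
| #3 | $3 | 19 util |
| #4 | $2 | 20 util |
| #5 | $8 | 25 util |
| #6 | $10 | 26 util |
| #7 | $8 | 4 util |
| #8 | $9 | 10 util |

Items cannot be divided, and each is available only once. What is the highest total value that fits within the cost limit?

Check high-value combinations within $24:
- #1+#4+#5+#6: cost 3+2+8+10=23, value 27+20+25+26=98
- #1+#3+#5+#6: cost 3+3+8+10=24, value 27+19+25+26=97
- #1+#2+#4+#5: cost 3+10+2+8=23, value 27+23+20+25=95
- #1+#3+#4+#5+#7: cost 3+3+2+8+8=24, value 27+19+20+25+4=95
Best: 98 util.

98 util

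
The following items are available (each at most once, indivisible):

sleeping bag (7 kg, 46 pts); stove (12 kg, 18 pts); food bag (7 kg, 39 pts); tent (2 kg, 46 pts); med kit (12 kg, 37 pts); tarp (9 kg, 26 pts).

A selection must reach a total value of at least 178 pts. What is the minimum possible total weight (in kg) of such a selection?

37

Subsets with value ≥ 178, sorted by total weight:
- sleeping bag+food bag+tent+med kit+tarp: weight 37, value 194
- sleeping bag+stove+food bag+tent+med kit: weight 40, value 186
- sleeping bag+stove+food bag+tent+med kit+tarp: weight 49, value 212
Minimum weight: 37 kg.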